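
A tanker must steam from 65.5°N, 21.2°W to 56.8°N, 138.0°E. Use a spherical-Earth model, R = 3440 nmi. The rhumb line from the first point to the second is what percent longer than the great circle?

35.4%

Great circle: σ = 0.9894 rad → d_gc = Rσ = 3403.7 nmi
Rhumb: Δφ = -0.1518, Δλ = +2.7786, Δψ = -0.3170, q = Δφ/Δψ = 0.4790 → d_rh = R√(Δφ²+q²Δλ²) = 4607.9 nmi
Excess = (4607.9 − 3403.7) / 3403.7 = 1204.2 / 3403.7 = 35.38% ≈ 35.4%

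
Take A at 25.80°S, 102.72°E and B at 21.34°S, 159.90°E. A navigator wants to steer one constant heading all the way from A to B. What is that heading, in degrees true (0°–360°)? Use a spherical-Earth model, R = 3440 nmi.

Δψ = ln[tan(π/4+φ₂/2)/tan(π/4+φ₁/2)] = +0.0850
Δλ = +0.9980 rad (taken the short way round)
course = atan2(Δλ, Δψ) = 85.13°

85.1°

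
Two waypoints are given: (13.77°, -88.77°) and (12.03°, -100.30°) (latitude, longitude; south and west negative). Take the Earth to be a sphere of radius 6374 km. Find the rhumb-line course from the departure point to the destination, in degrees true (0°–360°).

Δψ = ln[tan(π/4+φ₂/2)/tan(π/4+φ₁/2)] = -0.0312
Δλ = -0.2012 rad (taken the short way round)
course = atan2(Δλ, Δψ) = 261.20°

261.2°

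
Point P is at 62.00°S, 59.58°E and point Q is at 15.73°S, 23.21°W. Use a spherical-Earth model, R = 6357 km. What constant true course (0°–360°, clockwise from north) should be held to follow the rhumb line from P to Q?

307.6°

Δψ = ln[tan(π/4+φ₂/2)/tan(π/4+φ₁/2)] = +1.1109
Δλ = -1.4450 rad (taken the short way round)
course = atan2(Δλ, Δψ) = 307.55°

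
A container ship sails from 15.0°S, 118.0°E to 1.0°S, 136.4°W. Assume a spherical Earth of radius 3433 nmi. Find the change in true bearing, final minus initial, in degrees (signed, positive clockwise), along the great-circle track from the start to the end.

At departure: θ₁ = atan2(sin Δλ cos φ₂, cos φ₁ sin φ₂ − sin φ₁ cos φ₂ cos Δλ) = 95.13°
At arrival: θ₂ = atan2(sin Δλ cos φ₁, −cos φ₂ sin φ₁ + sin φ₂ cos φ₁ cos Δλ) = 74.20°
Δθ = θ₂ − θ₁ = -20.9°

-20.9°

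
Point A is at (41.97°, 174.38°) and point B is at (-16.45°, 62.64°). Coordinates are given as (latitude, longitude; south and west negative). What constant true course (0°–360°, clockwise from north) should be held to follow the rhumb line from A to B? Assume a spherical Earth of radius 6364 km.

Meridional parts: M(φ₁)=+0.8085, M(φ₂)=-0.2911 → ΔM = -1.0996;  Δλ = -1.9502 rad
tan C = Δλ / ΔM = +1.7736 → C = 240.58°

240.6°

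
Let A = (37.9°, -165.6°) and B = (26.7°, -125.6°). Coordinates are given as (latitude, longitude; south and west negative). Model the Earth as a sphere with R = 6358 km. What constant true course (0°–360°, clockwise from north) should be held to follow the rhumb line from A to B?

108.4°

Δψ = ln[tan(π/4+φ₂/2)/tan(π/4+φ₁/2)] = -0.2319
Δλ = +0.6981 rad (taken the short way round)
course = atan2(Δλ, Δψ) = 108.38°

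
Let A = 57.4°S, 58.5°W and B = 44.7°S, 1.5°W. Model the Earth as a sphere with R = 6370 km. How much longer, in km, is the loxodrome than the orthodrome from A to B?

108 km

Great circle: cos σ = sin φ₁ sin φ₂ + cos φ₁ cos φ₂ cos Δλ,  σ = 0.6416 rad → d_gc = 4086.9 km
Rhumb line: Δψ = +0.3556, q = Δφ/Δψ = 0.6234, d_rh = R√(Δφ²+q²Δλ²) = 4195.2 km
Excess = 4195.2 − 4086.9 = 108.3 ≈ 108 km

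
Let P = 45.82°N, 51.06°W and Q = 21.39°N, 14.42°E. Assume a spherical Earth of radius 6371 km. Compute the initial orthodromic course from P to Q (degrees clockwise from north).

N = sin Δλ·cos φ₂ = +0.8471;  D = cos φ₁ sin φ₂ − sin φ₁ cos φ₂ cos Δλ = -0.0230
initial course = atan2(N, D) = 91.55°

91.6°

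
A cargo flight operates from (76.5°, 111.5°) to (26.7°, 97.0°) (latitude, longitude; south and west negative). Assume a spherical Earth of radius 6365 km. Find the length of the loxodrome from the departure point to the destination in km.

Δψ = ln[tan(π/4+φ₂/2)/tan(π/4+φ₁/2)] = -1.6502;  Δφ = -0.8692 rad,  Δλ = -0.2531 rad
q = Δφ/Δψ = 0.5267
d = R·√(Δφ² + q²Δλ²) = 6365·0.87934 = 5597 km

5597 km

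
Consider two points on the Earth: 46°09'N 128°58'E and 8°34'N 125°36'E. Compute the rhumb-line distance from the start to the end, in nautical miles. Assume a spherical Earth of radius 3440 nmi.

Rhumb course C = atan2(Δλ, Δψ) with Δψ = ln[tan(π/4+φ₂/2)/tan(π/4+φ₁/2)] = -0.7600, Δλ = -0.0588 → C = 184.42°
d = R·|Δφ| / |cos C| = 3440·0.65595 / 0.99702 = 2263 nmi

2263 nmi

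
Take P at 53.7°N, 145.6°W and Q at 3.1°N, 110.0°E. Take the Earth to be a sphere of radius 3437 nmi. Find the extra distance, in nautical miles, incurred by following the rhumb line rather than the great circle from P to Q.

Great circle: cos σ = sin φ₁ sin φ₂ + cos φ₁ cos φ₂ cos Δλ,  σ = 1.6744 rad → d_gc = 5754.95 nmi
Rhumb line: Δψ = -1.0612, q = Δφ/Δψ = 0.8322, d_rh = R√(Δφ²+q²Δλ²) = 6031.40 nmi
Excess = 6031.40 − 5754.95 = 276.45 ≈ 276 nmi

276 nmi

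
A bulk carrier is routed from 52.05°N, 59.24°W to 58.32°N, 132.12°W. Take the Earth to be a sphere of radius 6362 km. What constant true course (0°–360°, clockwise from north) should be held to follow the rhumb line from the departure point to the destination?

Δψ = ln[tan(π/4+φ₂/2)/tan(π/4+φ₁/2)] = +0.1922
Δλ = -1.2720 rad (taken the short way round)
course = atan2(Δλ, Δψ) = 278.59°

278.6°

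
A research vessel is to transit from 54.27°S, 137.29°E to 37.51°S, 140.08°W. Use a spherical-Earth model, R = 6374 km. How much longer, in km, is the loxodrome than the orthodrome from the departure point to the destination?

Great circle: cos σ = sin φ₁ sin φ₂ + cos φ₁ cos φ₂ cos Δλ,  σ = 0.9840 rad → d_gc = 6271.9 km
Rhumb line: Δψ = +0.4250, q = Δφ/Δψ = 0.6882, d_rh = R√(Δφ²+q²Δλ²) = 6595.2 km
Excess = 6595.2 − 6271.9 = 323.3 ≈ 323 km

323 km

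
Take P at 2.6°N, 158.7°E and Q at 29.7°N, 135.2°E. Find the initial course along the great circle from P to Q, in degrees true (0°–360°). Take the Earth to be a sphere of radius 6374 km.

323.0°

θ = atan2( sin Δλ·cos φ₂ ,  cos φ₁ sin φ₂ − sin φ₁ cos φ₂ cos Δλ )
  = atan2(-0.3464, +0.4588) = 322.95°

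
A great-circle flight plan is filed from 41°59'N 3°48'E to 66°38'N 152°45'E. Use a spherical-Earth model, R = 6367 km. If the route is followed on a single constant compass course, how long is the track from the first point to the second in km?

9677 km

Δψ = ln[tan(π/4+φ₂/2)/tan(π/4+φ₁/2)] = +0.7673;  Δφ = +0.4302 rad,  Δλ = +2.5997 rad
q = Δφ/Δψ = 0.5607
d = R·√(Δφ² + q²Δλ²) = 6367·1.51981 = 9677 km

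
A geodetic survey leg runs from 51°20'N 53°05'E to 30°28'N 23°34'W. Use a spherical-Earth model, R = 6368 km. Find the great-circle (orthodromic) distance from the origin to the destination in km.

6519 km

Haversine: a = sin²(Δφ/2)+cos φ₁ cos φ₂ sin²(Δλ/2) = 0.23988;  σ = 2·atan2(√a,√(1−a))
σ = 58.652° → d = Rσ = 6368·1.02367 = 6519 km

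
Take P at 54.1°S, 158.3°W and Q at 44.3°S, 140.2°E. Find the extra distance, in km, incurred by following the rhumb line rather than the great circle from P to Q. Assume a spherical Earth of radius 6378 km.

132 km

Great circle: cos σ = sin φ₁ sin φ₂ + cos φ₁ cos φ₂ cos Δλ,  σ = 0.6982 rad → d_gc = 4453.2 km
Rhumb line: Δψ = +0.2630, q = Δφ/Δψ = 0.6505, d_rh = R√(Δφ²+q²Δλ²) = 4584.8 km
Excess = 4584.8 − 4453.2 = 131.6 ≈ 132 km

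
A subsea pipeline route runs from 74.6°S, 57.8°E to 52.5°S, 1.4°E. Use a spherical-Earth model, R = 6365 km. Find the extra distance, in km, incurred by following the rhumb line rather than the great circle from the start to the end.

116 km

Great circle: cos σ = sin φ₁ sin φ₂ + cos φ₁ cos φ₂ cos Δλ,  σ = 0.5465 rad → d_gc = 3478.7 km
Rhumb line: Δψ = +0.9205, q = Δφ/Δψ = 0.4190, d_rh = R√(Δφ²+q²Δλ²) = 3594.4 km
Excess = 3594.4 − 3478.7 = 115.7 ≈ 116 km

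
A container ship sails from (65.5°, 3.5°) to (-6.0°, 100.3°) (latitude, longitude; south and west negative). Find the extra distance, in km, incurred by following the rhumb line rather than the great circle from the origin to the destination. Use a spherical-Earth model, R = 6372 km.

Great circle: cos σ = sin φ₁ sin φ₂ + cos φ₁ cos φ₂ cos Δλ,  σ = 1.7152 rad → d_gc = 10929.6 km
Rhumb line: Δψ = -1.6322, q = Δφ/Δψ = 0.7646, d_rh = R√(Δφ²+q²Δλ²) = 11444.4 km
Excess = 11444.4 − 10929.6 = 514.8 ≈ 515 km

515 km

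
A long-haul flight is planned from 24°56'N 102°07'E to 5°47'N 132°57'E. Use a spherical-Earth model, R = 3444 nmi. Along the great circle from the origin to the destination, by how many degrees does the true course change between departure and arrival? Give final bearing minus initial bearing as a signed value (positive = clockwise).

+8.5°

At departure: θ₁ = atan2(sin Δλ cos φ₂, cos φ₁ sin φ₂ − sin φ₁ cos φ₂ cos Δλ) = 117.79°
At arrival: θ₂ = atan2(sin Δλ cos φ₁, −cos φ₂ sin φ₁ + sin φ₂ cos φ₁ cos Δλ) = 126.26°
Δθ = θ₂ − θ₁ = +8.5°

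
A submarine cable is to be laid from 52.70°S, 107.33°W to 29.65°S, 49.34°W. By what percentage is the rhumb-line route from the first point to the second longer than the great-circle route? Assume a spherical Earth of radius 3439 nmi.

2.0%

Great circle: σ = 0.8330 rad → d_gc = Rσ = 2864.6 nmi
Rhumb: Δφ = +0.4023, Δλ = +1.0121, Δψ = +0.5439, q = Δφ/Δψ = 0.7397 → d_rh = R√(Δφ²+q²Δλ²) = 2922.7 nmi
Excess = (2922.7 − 2864.6) / 2864.6 = 58.1 / 2864.6 = 2.03% ≈ 2.0%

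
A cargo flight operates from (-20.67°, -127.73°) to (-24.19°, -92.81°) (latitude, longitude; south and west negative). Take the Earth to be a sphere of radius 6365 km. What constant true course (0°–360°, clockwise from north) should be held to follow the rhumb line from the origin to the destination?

Δψ = ln[tan(π/4+φ₂/2)/tan(π/4+φ₁/2)] = -0.0665
Δλ = +0.6095 rad (taken the short way round)
course = atan2(Δλ, Δψ) = 96.22°

96.2°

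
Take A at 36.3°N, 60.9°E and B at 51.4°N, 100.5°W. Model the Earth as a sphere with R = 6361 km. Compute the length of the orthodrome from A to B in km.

10080 km

Haversine: a = sin²(Δφ/2)+cos φ₁ cos φ₂ sin²(Δλ/2) = 0.50693;  σ = 2·atan2(√a,√(1−a))
σ = 90.795° → d = Rσ = 6361·1.58467 = 10080 km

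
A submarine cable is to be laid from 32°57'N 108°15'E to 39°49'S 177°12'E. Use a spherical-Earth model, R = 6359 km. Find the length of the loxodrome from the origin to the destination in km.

Δψ = ln[tan(π/4+φ₂/2)/tan(π/4+φ₁/2)] = -1.3684;  Δφ = -1.2700 rad,  Δλ = +1.2034 rad
q = Δφ/Δψ = 0.9281
d = R·√(Δφ² + q²Δλ²) = 6359·1.69125 = 10755 km

10755 km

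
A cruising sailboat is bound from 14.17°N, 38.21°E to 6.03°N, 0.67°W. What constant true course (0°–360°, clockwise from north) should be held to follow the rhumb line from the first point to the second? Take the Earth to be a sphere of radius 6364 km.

Δψ = ln[tan(π/4+φ₂/2)/tan(π/4+φ₁/2)] = -0.1444
Δλ = -0.6786 rad (taken the short way round)
course = atan2(Δλ, Δψ) = 257.98°

258.0°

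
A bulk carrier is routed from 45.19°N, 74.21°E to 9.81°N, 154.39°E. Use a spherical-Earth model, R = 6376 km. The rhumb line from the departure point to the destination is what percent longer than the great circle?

Great circle: σ = 1.3291 rad → d_gc = Rσ = 8474.6 km
Rhumb: Δφ = -0.6175, Δλ = +1.3994, Δψ = -0.7140, q = Δφ/Δψ = 0.8648 → d_rh = R√(Δφ²+q²Δλ²) = 8662.9 km
Excess = (8662.9 − 8474.6) / 8474.6 = 188.3 / 8474.6 = 2.22% ≈ 2.2%

2.2%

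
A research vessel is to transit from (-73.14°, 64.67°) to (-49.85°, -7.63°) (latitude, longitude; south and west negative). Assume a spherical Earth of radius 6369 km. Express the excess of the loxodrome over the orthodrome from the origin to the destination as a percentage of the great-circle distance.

Great circle: σ = 0.6627 rad → d_gc = Rσ = 4220.4 km
Rhumb: Δφ = +0.4065, Δλ = -1.2619, Δψ = +0.9026, q = Δφ/Δψ = 0.4504 → d_rh = R√(Δφ²+q²Δλ²) = 4450.1 km
Excess = (4450.1 − 4220.4) / 4220.4 = 229.7 / 4220.4 = 5.44% ≈ 5.4%

5.4%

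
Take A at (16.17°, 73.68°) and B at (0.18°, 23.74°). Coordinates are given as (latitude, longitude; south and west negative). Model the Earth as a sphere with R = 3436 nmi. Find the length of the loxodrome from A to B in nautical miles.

Δψ = ln[tan(π/4+φ₂/2)/tan(π/4+φ₁/2)] = -0.2829;  Δφ = -0.2791 rad,  Δλ = -0.8716 rad
q = Δφ/Δψ = 0.9865
d = R·√(Δφ² + q²Δλ²) = 3436·0.90400 = 3106 nmi

3106 nmi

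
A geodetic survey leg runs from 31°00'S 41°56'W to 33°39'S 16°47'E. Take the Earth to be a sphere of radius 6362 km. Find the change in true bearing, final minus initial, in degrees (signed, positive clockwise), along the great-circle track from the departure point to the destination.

-33.5°

Initial bearing θ₁ = atan2(sin Δλ cos φ₂, cos φ₁ sin φ₂ − sin φ₁ cos φ₂ cos Δλ) = 109.53°
Final bearing θ₂ = (initial bearing from the destination back to the start) + 180° = 76.04°
Δθ = θ₂ − θ₁ = -33.5°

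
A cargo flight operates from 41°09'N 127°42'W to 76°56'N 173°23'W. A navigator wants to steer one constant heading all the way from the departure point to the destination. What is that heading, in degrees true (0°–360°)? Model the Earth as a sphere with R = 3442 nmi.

Meridional parts: M(φ₁)=+0.7893, M(φ₂)=+2.1670 → ΔM = +1.3776;  Δλ = -0.7973 rad
tan C = Δλ / ΔM = -0.5788 → C = 329.94°

329.9°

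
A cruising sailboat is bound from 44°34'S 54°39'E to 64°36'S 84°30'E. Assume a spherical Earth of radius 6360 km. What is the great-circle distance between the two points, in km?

cos σ = sin φ₁ sin φ₂ + cos φ₁ cos φ₂ cos Δλ
      = sin(-44.57°)sin(-64.60°) + cos(-44.57°)cos(-64.60°)cos(29.85°) = 0.8990
σ = 25.979° → d = Rσ = 6360·0.45343 = 2884 km

2884 km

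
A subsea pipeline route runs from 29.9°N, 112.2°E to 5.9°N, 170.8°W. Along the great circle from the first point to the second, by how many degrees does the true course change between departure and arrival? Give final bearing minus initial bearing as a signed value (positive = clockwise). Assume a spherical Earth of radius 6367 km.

+28.1°

Initial bearing θ₁ = atan2(sin Δλ cos φ₂, cos φ₁ sin φ₂ − sin φ₁ cos φ₂ cos Δλ) = 91.33°
Final bearing θ₂ = (initial bearing from the destination back to the start) + 180° = 119.39°
Δθ = θ₂ − θ₁ = +28.1°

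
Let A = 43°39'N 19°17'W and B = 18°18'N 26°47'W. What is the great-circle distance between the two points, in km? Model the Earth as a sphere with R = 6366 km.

cos σ = sin φ₁ sin φ₂ + cos φ₁ cos φ₂ cos Δλ
      = sin(43.65°)sin(18.30°) + cos(43.65°)cos(18.30°)cos(-7.50°) = 0.8978
σ = 26.125° → d = Rσ = 6366·0.45598 = 2903 km

2903 km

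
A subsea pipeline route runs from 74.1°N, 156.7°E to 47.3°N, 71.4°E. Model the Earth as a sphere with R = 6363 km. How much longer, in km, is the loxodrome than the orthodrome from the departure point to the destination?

372 km

Great circle: cos σ = sin φ₁ sin φ₂ + cos φ₁ cos φ₂ cos Δλ,  σ = 0.7641 rad → d_gc = 4861.8 km
Rhumb line: Δψ = -1.0293, q = Δφ/Δψ = 0.4544, d_rh = R√(Δφ²+q²Δλ²) = 5233.6 km
Excess = 5233.6 − 4861.8 = 371.8 ≈ 372 km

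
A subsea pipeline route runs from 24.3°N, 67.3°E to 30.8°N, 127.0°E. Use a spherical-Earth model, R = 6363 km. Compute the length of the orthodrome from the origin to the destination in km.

Haversine: a = sin²(Δφ/2)+cos φ₁ cos φ₂ sin²(Δλ/2) = 0.19716;  σ = 2·atan2(√a,√(1−a))
σ = 52.722° → d = Rσ = 6363·0.92017 = 5855 km

5855 km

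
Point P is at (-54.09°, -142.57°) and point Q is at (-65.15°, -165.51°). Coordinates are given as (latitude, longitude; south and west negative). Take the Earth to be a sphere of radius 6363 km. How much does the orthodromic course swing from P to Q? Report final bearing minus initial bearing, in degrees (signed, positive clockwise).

+19.9°

Initial bearing θ₁ = atan2(sin Δλ cos φ₂, cos φ₁ sin φ₂ − sin φ₁ cos φ₂ cos Δλ) = 216.82°
Final bearing θ₂ = (initial bearing from the destination back to the start) + 180° = 236.77°
Δθ = θ₂ − θ₁ = +19.9°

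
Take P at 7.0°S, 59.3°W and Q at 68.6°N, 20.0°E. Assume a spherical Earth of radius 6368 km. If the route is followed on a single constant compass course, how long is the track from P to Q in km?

10624 km

Rhumb course C = atan2(Δλ, Δψ) with Δψ = ln[tan(π/4+φ₂/2)/tan(π/4+φ₁/2)] = +1.7887, Δλ = +1.3840 → C = 37.73°
d = R·|Δφ| / |cos C| = 6368·1.31947 / 0.79089 = 10624 km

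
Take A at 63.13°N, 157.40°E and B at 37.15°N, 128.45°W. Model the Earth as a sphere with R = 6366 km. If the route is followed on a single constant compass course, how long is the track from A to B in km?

Rhumb course C = atan2(Δλ, Δψ) with Δψ = ln[tan(π/4+φ₂/2)/tan(π/4+φ₁/2)] = -0.7325, Δλ = +1.2942 → C = 119.51°
d = R·|Δφ| / |cos C| = 6366·0.45344 / 0.49259 = 5860 km

5860 km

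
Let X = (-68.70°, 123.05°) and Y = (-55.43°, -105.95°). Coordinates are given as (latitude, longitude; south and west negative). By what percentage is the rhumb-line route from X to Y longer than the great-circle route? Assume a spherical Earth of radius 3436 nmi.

Great circle: σ = 0.8867 rad → d_gc = Rσ = 3046.7 nmi
Rhumb: Δφ = +0.2316, Δλ = +2.2864, Δψ = +0.5037, q = Δφ/Δψ = 0.4598 → d_rh = R√(Δφ²+q²Δλ²) = 3699.1 nmi
Excess = (3699.1 − 3046.7) / 3046.7 = 652.4 / 3046.7 = 21.41% ≈ 21.4%

21.4%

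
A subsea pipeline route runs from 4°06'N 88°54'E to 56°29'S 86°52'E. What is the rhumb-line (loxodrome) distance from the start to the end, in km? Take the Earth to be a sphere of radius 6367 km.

Rhumb course C = atan2(Δλ, Δψ) with Δψ = ln[tan(π/4+φ₂/2)/tan(π/4+φ₁/2)] = -1.2719, Δλ = -0.0355 → C = 181.60°
d = R·|Δφ| / |cos C| = 6367·1.05738 / 0.99961 = 6735 km

6735 km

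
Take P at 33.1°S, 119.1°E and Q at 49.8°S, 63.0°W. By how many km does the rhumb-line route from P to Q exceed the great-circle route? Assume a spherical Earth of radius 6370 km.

Great circle: cos σ = sin φ₁ sin φ₂ + cos φ₁ cos φ₂ cos Δλ,  σ = 1.6943 rad → d_gc = 10793.0 km
Rhumb line: Δψ = -0.3925, q = Δφ/Δψ = 0.7427, d_rh = R√(Δφ²+q²Δλ²) = 14806.1 km
Excess = 14806.1 − 10793.0 = 4013.1 ≈ 4013 km

4013 km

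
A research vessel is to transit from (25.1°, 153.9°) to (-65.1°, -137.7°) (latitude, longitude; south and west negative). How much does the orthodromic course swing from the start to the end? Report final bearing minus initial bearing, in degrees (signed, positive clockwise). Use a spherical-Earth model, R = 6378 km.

At departure: θ₁ = atan2(sin Δλ cos φ₂, cos φ₁ sin φ₂ − sin φ₁ cos φ₂ cos Δλ) = 156.19°
At arrival: θ₂ = atan2(sin Δλ cos φ₁, −cos φ₂ sin φ₁ + sin φ₂ cos φ₁ cos Δλ) = 119.74°
Δθ = θ₂ − θ₁ = -36.5°

-36.5°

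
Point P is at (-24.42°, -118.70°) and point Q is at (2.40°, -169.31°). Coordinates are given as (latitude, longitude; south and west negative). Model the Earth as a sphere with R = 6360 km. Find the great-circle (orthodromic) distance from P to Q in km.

6210 km

cos σ = sin φ₁ sin φ₂ + cos φ₁ cos φ₂ cos Δλ
      = sin(-24.42°)sin(2.40°) + cos(-24.42°)cos(2.40°)cos(-50.61°) = 0.5600
σ = 55.944° → d = Rσ = 6360·0.97640 = 6210 km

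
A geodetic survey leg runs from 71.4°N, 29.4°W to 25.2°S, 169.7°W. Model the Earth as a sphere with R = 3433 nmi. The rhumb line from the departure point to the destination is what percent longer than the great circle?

10.5%

Great circle: σ = 2.2467 rad → d_gc = Rσ = 7712.9 nmi
Rhumb: Δφ = -1.6860, Δλ = -2.4487, Δψ = -2.2641, q = Δφ/Δψ = 0.7447 → d_rh = R√(Δφ²+q²Δλ²) = 8525.7 nmi
Excess = (8525.7 − 7712.9) / 7712.9 = 812.8 / 7712.9 = 10.54% ≈ 10.5%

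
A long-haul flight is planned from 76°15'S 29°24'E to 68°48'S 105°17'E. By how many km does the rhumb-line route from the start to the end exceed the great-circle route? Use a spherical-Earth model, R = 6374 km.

173 km

Great circle: cos σ = sin φ₁ sin φ₂ + cos φ₁ cos φ₂ cos Δλ,  σ = 0.3856 rad → d_gc = 2457.9 km
Rhumb line: Δψ = +0.4396, q = Δφ/Δψ = 0.2958, d_rh = R√(Δφ²+q²Δλ²) = 2630.7 km
Excess = 2630.7 − 2457.9 = 172.8 ≈ 173 km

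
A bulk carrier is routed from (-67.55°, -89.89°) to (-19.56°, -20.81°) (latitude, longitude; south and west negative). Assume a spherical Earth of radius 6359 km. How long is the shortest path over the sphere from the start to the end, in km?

Haversine: a = sin²(Δφ/2)+cos φ₁ cos φ₂ sin²(Δλ/2) = 0.28105;  σ = 2·atan2(√a,√(1−a))
σ = 64.030° → d = Rσ = 6359·1.11753 = 7106 km

7106 km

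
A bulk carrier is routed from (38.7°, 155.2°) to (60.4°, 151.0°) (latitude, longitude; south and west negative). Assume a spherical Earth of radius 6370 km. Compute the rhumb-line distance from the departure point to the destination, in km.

Rhumb course C = atan2(Δλ, Δψ) with Δψ = ln[tan(π/4+φ₂/2)/tan(π/4+φ₁/2)] = +0.5974, Δλ = -0.0733 → C = 353.00°
d = R·|Δφ| / |cos C| = 6370·0.37874 / 0.99256 = 2431 km

2431 km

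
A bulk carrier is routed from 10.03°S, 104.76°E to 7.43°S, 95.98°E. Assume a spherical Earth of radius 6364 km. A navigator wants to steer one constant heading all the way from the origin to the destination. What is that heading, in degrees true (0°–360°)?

Meridional parts: M(φ₁)=-0.1760, M(φ₂)=-0.1300 → ΔM = +0.0459;  Δλ = -0.1532 rad
tan C = Δλ / ΔM = -3.3375 → C = 286.68°

286.7°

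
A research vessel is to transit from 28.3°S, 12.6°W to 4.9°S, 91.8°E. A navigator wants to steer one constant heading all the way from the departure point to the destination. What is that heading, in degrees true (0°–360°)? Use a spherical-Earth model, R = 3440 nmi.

Δψ = ln[tan(π/4+φ₂/2)/tan(π/4+φ₁/2)] = +0.4297
Δλ = +1.8221 rad (taken the short way round)
course = atan2(Δλ, Δψ) = 76.73°

76.7°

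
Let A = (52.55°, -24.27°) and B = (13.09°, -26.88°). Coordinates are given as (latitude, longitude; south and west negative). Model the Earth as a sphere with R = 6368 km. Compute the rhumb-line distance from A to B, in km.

4392 km

Rhumb course C = atan2(Δλ, Δψ) with Δψ = ln[tan(π/4+φ₂/2)/tan(π/4+φ₁/2)] = -0.8514, Δλ = -0.0456 → C = 183.06°
d = R·|Δφ| / |cos C| = 6368·0.68871 / 0.99857 = 4392 km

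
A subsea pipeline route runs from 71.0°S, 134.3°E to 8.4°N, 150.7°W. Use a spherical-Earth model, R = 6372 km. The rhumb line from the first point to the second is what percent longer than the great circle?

Great circle: σ = 1.6256 rad → d_gc = Rσ = 10358.3 km
Rhumb: Δφ = +1.3858, Δλ = +1.3090, Δψ = +1.9348, q = Δφ/Δψ = 0.7162 → d_rh = R√(Δφ²+q²Δλ²) = 10661.3 km
Excess = (10661.3 − 10358.3) / 10358.3 = 303.0 / 10358.3 = 2.93% ≈ 2.9%

2.9%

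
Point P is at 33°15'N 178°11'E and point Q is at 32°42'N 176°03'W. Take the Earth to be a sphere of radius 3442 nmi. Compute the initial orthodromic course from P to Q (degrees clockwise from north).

θ = atan2( sin Δλ·cos φ₂ ,  cos φ₁ sin φ₂ − sin φ₁ cos φ₂ cos Δλ )
  = atan2(+0.0846, -0.0073) = 94.91°

94.9°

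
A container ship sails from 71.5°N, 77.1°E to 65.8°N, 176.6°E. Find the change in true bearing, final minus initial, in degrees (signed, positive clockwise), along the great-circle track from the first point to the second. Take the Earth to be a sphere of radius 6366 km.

+95.5°

At departure: θ₁ = atan2(sin Δλ cos φ₂, cos φ₁ sin φ₂ − sin φ₁ cos φ₂ cos Δλ) = 48.83°
At arrival: θ₂ = atan2(sin Δλ cos φ₁, −cos φ₂ sin φ₁ + sin φ₂ cos φ₁ cos Δλ) = 144.36°
Δθ = θ₂ − θ₁ = +95.5°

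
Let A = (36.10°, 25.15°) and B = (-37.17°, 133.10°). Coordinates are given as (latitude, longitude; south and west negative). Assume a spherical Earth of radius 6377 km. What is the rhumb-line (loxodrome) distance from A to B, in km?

Rhumb course C = atan2(Δλ, Δψ) with Δψ = ln[tan(π/4+φ₂/2)/tan(π/4+φ₁/2)] = -1.3761, Δλ = +1.8841 → C = 126.14°
d = R·|Δφ| / |cos C| = 6377·1.27880 / 0.58982 = 13826 km

13826 km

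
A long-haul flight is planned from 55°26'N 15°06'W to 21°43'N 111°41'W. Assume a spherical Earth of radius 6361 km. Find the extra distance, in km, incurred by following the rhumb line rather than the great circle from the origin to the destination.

501 km

Great circle: cos σ = sin φ₁ sin φ₂ + cos φ₁ cos φ₂ cos Δλ,  σ = 1.3240 rad → d_gc = 8422.18 km
Rhumb line: Δψ = -0.7790, q = Δφ/Δψ = 0.7554, d_rh = R√(Δφ²+q²Δλ²) = 8922.72 km
Excess = 8922.72 − 8422.18 = 500.54 ≈ 501 km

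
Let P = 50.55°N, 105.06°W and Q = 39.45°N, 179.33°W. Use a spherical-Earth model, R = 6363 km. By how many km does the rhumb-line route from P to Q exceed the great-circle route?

Great circle: cos σ = sin φ₁ sin φ₂ + cos φ₁ cos φ₂ cos Δλ,  σ = 0.8974 rad → d_gc = 5710.0 km
Rhumb line: Δψ = -0.2753, q = Δφ/Δψ = 0.7038, d_rh = R√(Δφ²+q²Δλ²) = 5934.2 km
Excess = 5934.2 − 5710.0 = 224.2 ≈ 224 km

224 km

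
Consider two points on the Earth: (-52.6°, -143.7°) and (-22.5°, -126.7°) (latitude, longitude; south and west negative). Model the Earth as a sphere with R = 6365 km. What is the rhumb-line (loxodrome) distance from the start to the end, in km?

3648 km

Δψ = ln[tan(π/4+φ₂/2)/tan(π/4+φ₁/2)] = +0.6801;  Δφ = +0.5253 rad,  Δλ = +0.2967 rad
q = Δφ/Δψ = 0.7725
d = R·√(Δφ² + q²Δλ²) = 6365·0.57316 = 3648 km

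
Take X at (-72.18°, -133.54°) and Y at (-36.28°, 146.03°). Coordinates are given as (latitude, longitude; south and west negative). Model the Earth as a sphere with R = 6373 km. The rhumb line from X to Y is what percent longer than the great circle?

6.0%

Great circle: σ = 0.9218 rad → d_gc = Rσ = 5874.9 km
Rhumb: Δφ = +0.6266, Δλ = -1.4038, Δψ = +1.1726, q = Δφ/Δψ = 0.5343 → d_rh = R√(Δφ²+q²Δλ²) = 6228.7 km
Excess = (6228.7 − 5874.9) / 5874.9 = 353.8 / 5874.9 = 6.02% ≈ 6.0%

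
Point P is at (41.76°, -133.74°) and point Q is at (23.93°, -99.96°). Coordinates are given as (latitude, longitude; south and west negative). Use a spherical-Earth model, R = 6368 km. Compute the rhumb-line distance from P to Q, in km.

3705 km

Δψ = ln[tan(π/4+φ₂/2)/tan(π/4+φ₁/2)] = -0.3732;  Δφ = -0.3112 rad,  Δλ = +0.5896 rad
q = Δφ/Δψ = 0.8339
d = R·√(Δφ² + q²Δλ²) = 6368·0.58185 = 3705 km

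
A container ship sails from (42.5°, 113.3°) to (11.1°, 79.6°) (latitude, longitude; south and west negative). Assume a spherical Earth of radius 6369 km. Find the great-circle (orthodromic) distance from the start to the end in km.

4774 km

Haversine: a = sin²(Δφ/2)+cos φ₁ cos φ₂ sin²(Δλ/2) = 0.13401;  σ = 2·atan2(√a,√(1−a))
σ = 42.948° → d = Rσ = 6369·0.74958 = 4774 km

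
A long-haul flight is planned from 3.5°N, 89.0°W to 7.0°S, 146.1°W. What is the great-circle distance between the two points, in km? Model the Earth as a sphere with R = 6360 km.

6432 km

Haversine: a = sin²(Δφ/2)+cos φ₁ cos φ₂ sin²(Δλ/2) = 0.23466;  σ = 2·atan2(√a,√(1−a))
σ = 57.949° → d = Rσ = 6360·1.01139 = 6432 km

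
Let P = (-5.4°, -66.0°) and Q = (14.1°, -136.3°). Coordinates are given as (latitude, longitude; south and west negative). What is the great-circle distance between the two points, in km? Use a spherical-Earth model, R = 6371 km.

Haversine: a = sin²(Δφ/2)+cos φ₁ cos φ₂ sin²(Δλ/2) = 0.34872;  σ = 2·atan2(√a,√(1−a))
σ = 72.388° → d = Rσ = 6371·1.26342 = 8049 km

8049 km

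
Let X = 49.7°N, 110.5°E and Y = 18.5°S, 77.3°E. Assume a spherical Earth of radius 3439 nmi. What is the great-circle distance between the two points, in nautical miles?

cos σ = sin φ₁ sin φ₂ + cos φ₁ cos φ₂ cos Δλ
      = sin(49.70°)sin(-18.50°) + cos(49.70°)cos(-18.50°)cos(-33.20°) = 0.2712
σ = 74.262° → d = Rσ = 3439·1.29611 = 4457 nmi

4457 nmi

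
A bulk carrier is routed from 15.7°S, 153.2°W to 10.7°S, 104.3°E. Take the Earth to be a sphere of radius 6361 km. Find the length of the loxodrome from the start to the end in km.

11089 km

Δψ = ln[tan(π/4+φ₂/2)/tan(π/4+φ₁/2)] = +0.0897;  Δφ = +0.0873 rad,  Δλ = -1.7890 rad
q = Δφ/Δψ = 0.9732
d = R·√(Δφ² + q²Δλ²) = 6361·1.74327 = 11089 km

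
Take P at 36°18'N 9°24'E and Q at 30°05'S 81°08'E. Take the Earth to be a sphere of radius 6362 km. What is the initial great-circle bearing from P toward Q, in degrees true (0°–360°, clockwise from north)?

θ = atan2( sin Δλ·cos φ₂ ,  cos φ₁ sin φ₂ − sin φ₁ cos φ₂ cos Δλ )
  = atan2(+0.8217, -0.5645) = 124.49°

124.5°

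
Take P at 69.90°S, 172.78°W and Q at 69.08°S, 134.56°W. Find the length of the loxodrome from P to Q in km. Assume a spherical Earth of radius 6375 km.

Rhumb course C = atan2(Δλ, Δψ) with Δψ = ln[tan(π/4+φ₂/2)/tan(π/4+φ₁/2)] = +0.0409, Δλ = +0.6671 → C = 86.50°
d = R·|Δφ| / |cos C| = 6375·0.01431 / 0.06113 = 1493 km

1493 km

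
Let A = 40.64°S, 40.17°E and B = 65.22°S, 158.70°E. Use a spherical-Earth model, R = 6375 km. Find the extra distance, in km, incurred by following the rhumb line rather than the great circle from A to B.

1026 km

Great circle: cos σ = sin φ₁ sin φ₂ + cos φ₁ cos φ₂ cos Δλ,  σ = 1.1158 rad → d_gc = 7113.4 km
Rhumb line: Δψ = -0.7380, q = Δφ/Δψ = 0.5813, d_rh = R√(Δφ²+q²Δλ²) = 8139.4 km
Excess = 8139.4 − 7113.4 = 1026.0 ≈ 1026 km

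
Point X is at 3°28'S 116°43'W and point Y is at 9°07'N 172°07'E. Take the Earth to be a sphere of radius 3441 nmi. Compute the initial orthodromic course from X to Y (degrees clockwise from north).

θ = atan2( sin Δλ·cos φ₂ ,  cos φ₁ sin φ₂ − sin φ₁ cos φ₂ cos Δλ )
  = atan2(-0.9345, +0.1774) = 280.75°

280.8°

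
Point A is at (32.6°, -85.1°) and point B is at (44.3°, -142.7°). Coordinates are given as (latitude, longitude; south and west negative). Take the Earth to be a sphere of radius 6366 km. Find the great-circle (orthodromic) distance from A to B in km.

Haversine: a = sin²(Δφ/2)+cos φ₁ cos φ₂ sin²(Δλ/2) = 0.15032;  σ = 2·atan2(√a,√(1−a))
σ = 45.625° → d = Rσ = 6366·0.79630 = 5069 km

5069 km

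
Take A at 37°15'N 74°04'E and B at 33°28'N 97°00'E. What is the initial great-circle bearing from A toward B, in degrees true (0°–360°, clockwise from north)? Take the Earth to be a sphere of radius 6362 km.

94.6°

N = sin Δλ·cos φ₂ = +0.3251;  D = cos φ₁ sin φ₂ − sin φ₁ cos φ₂ cos Δλ = -0.0261
initial course = atan2(N, D) = 94.59°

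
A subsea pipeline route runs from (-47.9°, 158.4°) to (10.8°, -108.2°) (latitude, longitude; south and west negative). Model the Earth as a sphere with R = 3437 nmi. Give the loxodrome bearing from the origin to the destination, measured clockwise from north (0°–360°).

Meridional parts: M(φ₁)=-0.9549, M(φ₂)=+0.1896 → ΔM = +1.1445;  Δλ = +1.6301 rad
tan C = Δλ / ΔM = +1.4243 → C = 54.93°

54.9°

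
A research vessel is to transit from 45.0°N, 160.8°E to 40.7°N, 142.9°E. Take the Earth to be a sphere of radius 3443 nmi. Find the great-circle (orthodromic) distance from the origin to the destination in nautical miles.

828 nmi

cos σ = sin φ₁ sin φ₂ + cos φ₁ cos φ₂ cos Δλ
      = sin(45.00°)sin(40.70°) + cos(45.00°)cos(40.70°)cos(-17.90°) = 0.9712
σ = 13.776° → d = Rσ = 3443·0.24043 = 828 nmi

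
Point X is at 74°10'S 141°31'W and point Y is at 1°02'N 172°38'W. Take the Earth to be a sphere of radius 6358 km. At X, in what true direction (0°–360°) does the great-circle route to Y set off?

328.0°

N = sin Δλ·cos φ₂ = -0.5167;  D = cos φ₁ sin φ₂ − sin φ₁ cos φ₂ cos Δλ = +0.8284
initial course = atan2(N, D) = 328.05°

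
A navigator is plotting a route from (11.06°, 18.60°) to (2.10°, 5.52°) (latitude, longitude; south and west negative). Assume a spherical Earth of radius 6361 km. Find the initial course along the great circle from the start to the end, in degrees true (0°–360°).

236.3°

N = sin Δλ·cos φ₂ = -0.2262;  D = cos φ₁ sin φ₂ − sin φ₁ cos φ₂ cos Δλ = -0.1508
initial course = atan2(N, D) = 236.31°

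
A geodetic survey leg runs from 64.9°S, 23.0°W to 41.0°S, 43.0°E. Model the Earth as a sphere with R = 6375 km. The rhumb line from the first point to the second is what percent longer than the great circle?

3.8%

Great circle: σ = 0.7607 rad → d_gc = Rσ = 4849.8 km
Rhumb: Δφ = +0.4171, Δλ = +1.1519, Δψ = +0.7165, q = Δφ/Δψ = 0.5822 → d_rh = R√(Δφ²+q²Δλ²) = 5035.0 km
Excess = (5035.0 − 4849.8) / 4849.8 = 185.2 / 4849.8 = 3.82% ≈ 3.8%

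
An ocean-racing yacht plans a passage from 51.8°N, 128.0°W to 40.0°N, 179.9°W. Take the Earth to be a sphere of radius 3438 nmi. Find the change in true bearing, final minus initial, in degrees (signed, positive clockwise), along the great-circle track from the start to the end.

-38.7°

Initial bearing θ₁ = atan2(sin Δλ cos φ₂, cos φ₁ sin φ₂ − sin φ₁ cos φ₂ cos Δλ) = 272.47°
Final bearing θ₂ = (initial bearing from the destination back to the start) + 180° = 233.76°
Δθ = θ₂ − θ₁ = -38.7°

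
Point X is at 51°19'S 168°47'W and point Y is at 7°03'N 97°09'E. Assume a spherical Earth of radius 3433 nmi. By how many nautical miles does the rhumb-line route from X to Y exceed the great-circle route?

Great circle: cos σ = sin φ₁ sin φ₂ + cos φ₁ cos φ₂ cos Δλ,  σ = 1.7111 rad → d_gc = 5874.0 nmi
Rhumb line: Δψ = +1.1703, q = Δφ/Δψ = 0.8705, d_rh = R√(Δφ²+q²Δλ²) = 6024.9 nmi
Excess = 6024.9 − 5874.0 = 150.9 ≈ 151 nmi

151 nmi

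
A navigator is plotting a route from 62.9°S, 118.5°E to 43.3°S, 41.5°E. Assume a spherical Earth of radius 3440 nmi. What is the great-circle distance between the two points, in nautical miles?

cos σ = sin φ₁ sin φ₂ + cos φ₁ cos φ₂ cos Δλ
      = sin(-62.90°)sin(-43.30°) + cos(-62.90°)cos(-43.30°)cos(-77.00°) = 0.6851
σ = 46.756° → d = Rσ = 3440·0.81605 = 2807 nmi

2807 nmi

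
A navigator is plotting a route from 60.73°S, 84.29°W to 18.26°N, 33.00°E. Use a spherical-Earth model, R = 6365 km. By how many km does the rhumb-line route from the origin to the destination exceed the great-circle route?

Great circle: cos σ = sin φ₁ sin φ₂ + cos φ₁ cos φ₂ cos Δλ,  σ = 2.0785 rad → d_gc = 13229.9 km
Rhumb line: Δψ = +1.6670, q = Δφ/Δψ = 0.8270, d_rh = R√(Δφ²+q²Δλ²) = 13896.9 km
Excess = 13896.9 − 13229.9 = 667.0 ≈ 667 km

667 km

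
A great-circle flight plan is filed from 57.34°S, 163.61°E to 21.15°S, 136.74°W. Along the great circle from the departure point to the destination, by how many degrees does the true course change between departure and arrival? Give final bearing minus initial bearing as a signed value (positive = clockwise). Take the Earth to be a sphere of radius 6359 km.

-41.8°

At departure: θ₁ = atan2(sin Δλ cos φ₂, cos φ₁ sin φ₂ − sin φ₁ cos φ₂ cos Δλ) = 75.91°
At arrival: θ₂ = atan2(sin Δλ cos φ₁, −cos φ₂ sin φ₁ + sin φ₂ cos φ₁ cos Δλ) = 34.14°
Δθ = θ₂ − θ₁ = -41.8°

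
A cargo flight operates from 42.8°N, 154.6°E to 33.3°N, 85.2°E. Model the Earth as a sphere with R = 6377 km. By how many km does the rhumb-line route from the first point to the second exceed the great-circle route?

Great circle: cos σ = sin φ₁ sin φ₂ + cos φ₁ cos φ₂ cos Δλ,  σ = 0.9412 rad → d_gc = 6002.2 km
Rhumb line: Δψ = -0.2111, q = Δφ/Δψ = 0.7855, d_rh = R√(Δφ²+q²Δλ²) = 6158.5 km
Excess = 6158.5 − 6002.2 = 156.3 ≈ 156 km

156 km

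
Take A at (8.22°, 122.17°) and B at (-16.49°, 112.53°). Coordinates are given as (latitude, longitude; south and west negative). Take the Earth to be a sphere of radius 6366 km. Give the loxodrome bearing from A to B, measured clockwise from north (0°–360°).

Meridional parts: M(φ₁)=+0.1440, M(φ₂)=-0.2919 → ΔM = -0.4358;  Δλ = -0.1682 rad
tan C = Δλ / ΔM = +0.3861 → C = 201.11°

201.1°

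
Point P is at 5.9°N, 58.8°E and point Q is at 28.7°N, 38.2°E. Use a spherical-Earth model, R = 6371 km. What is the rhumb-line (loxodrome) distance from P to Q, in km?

Δψ = ln[tan(π/4+φ₂/2)/tan(π/4+φ₁/2)] = +0.4201;  Δφ = +0.3979 rad,  Δλ = -0.3595 rad
q = Δφ/Δψ = 0.9472
d = R·√(Δφ² + q²Δλ²) = 6371·0.52376 = 3337 km

3337 km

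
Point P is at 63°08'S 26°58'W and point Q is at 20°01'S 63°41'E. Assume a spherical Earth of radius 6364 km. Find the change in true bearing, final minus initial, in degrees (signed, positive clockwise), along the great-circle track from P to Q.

Initial bearing θ₁ = atan2(sin Δλ cos φ₂, cos φ₁ sin φ₂ − sin φ₁ cos φ₂ cos Δλ) = 99.91°
Final bearing θ₂ = (initial bearing from the destination back to the start) + 180° = 28.28°
Δθ = θ₂ − θ₁ = -71.6°

-71.6°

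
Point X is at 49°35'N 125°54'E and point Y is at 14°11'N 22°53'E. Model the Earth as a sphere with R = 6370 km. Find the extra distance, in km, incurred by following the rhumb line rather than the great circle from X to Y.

Great circle: cos σ = sin φ₁ sin φ₂ + cos φ₁ cos φ₂ cos Δλ,  σ = 1.5258 rad → d_gc = 9719.4 km
Rhumb line: Δψ = -0.7493, q = Δφ/Δψ = 0.8246, d_rh = R√(Δφ²+q²Δλ²) = 10231.1 km
Excess = 10231.1 − 9719.4 = 511.7 ≈ 512 km

512 km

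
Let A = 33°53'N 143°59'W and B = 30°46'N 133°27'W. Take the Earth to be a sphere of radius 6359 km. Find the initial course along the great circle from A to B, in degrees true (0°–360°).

106.4°

θ = atan2( sin Δλ·cos φ₂ ,  cos φ₁ sin φ₂ − sin φ₁ cos φ₂ cos Δλ )
  = atan2(+0.1571, -0.0463) = 106.42°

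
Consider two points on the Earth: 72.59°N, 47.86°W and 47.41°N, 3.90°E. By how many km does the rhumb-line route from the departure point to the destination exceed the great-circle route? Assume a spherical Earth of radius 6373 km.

Great circle: cos σ = sin φ₁ sin φ₂ + cos φ₁ cos φ₂ cos Δλ,  σ = 0.5956 rad → d_gc = 3795.7 km
Rhumb line: Δψ = -0.9344, q = Δφ/Δψ = 0.4703, d_rh = R√(Δφ²+q²Δλ²) = 3895.6 km
Excess = 3895.6 − 3795.7 = 99.9 ≈ 100 km

100 km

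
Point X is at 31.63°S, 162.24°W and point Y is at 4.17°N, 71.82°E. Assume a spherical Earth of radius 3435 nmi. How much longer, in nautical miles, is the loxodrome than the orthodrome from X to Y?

171 nmi

Great circle: cos σ = sin φ₁ sin φ₂ + cos φ₁ cos φ₂ cos Δλ,  σ = 2.1372 rad → d_gc = 7341.121 nmi
Rhumb line: Δψ = +0.6553, q = Δφ/Δψ = 0.9535, d_rh = R√(Δφ²+q²Δλ²) = 7512.617 nmi
Excess = 7512.617 − 7341.121 = 171.496 ≈ 171 nmi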